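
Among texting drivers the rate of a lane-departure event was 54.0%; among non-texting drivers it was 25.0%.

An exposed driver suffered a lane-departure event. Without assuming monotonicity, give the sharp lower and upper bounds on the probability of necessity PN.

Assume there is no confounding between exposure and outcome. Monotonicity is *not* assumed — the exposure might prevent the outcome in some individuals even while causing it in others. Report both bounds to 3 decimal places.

p₁ = 0.54, p₀ = 0.25.
Under exogeneity alone the bounds on PN are max{0,(p₁−p₀)/p₁} ≤ PN ≤ min{1,(1−p₀)/p₁}.
  lower = (p₁ − p₀)/p₁ = 0.29 / 0.54 ≈ 0.5370
  upper = min{1, (1 − p₀)/p₁} = 0.75 / 0.54 ≈ 1.3889 → capped at 1

0.537 ≤ PN ≤ 1.000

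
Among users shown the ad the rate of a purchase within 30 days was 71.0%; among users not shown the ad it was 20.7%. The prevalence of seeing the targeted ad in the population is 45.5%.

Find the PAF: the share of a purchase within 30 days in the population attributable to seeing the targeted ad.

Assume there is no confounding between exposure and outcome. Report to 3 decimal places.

p₁ = 0.71, p₀ = 0.207.
Overall risk P(Y=1) = π·p₁ + (1−π)·p₀ = 0.455×0.71 + 0.545×0.207 = 0.43587.
Under exogeneity, PAF = [P(Y=1) − p₀] / P(Y=1).
PAF = (0.43587 − 0.207) / 0.43587 ≈ 0.5251

PAF ≈ 0.525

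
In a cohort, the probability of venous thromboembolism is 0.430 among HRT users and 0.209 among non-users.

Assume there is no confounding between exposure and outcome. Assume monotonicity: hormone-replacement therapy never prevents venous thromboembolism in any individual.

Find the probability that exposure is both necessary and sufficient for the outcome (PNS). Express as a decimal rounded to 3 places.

Let p₁ = 0.43, p₀ = 0.209.
Under exogeneity and monotonicity, PNS = p₁ − p₀.
PNS = 0.43 − 0.209 = 0.221

PNS ≈ 0.221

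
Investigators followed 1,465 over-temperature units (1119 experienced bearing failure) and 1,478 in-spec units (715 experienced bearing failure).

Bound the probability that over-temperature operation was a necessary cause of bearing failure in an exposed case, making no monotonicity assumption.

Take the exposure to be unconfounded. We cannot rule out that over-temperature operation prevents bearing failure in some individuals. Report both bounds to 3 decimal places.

0.367 ≤ PN ≤ 0.676

p₁ = P(outcome | exposed) = 1119/1465 = 0.76382
p₀ = P(outcome | unexposed) = 715/1478 = 0.48376
Under exogeneity alone the bounds on PN are max{0,(p₁−p₀)/p₁} ≤ PN ≤ min{1,(1−p₀)/p₁}.
  lower = (p₁ − p₀)/p₁ = 0.28006 / 0.76382 ≈ 0.3667
  upper = min{1, (1 − p₀)/p₁} = 0.51624 / 0.76382 ≈ 0.6759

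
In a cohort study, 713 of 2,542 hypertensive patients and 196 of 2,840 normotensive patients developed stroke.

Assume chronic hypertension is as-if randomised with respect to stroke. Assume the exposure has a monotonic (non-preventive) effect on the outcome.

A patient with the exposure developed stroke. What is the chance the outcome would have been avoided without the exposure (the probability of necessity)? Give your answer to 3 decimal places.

p₁ = P(outcome | exposed) = 713/2542 = 0.28049
p₀ = P(outcome | unexposed) = 196/2840 = 0.069014
Under exogeneity and monotonicity, PN = (p₁ − p₀) / p₁.
PN = (0.28049 − 0.069014) / 0.28049 = 0.21147 / 0.28049 ≈ 0.7539

PN ≈ 0.754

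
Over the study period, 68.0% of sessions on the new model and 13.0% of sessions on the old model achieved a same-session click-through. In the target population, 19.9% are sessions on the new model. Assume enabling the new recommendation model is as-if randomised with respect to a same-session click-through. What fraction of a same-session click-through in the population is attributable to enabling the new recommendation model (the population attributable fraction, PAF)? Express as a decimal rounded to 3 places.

PAF ≈ 0.457

p₁ = 0.68, p₀ = 0.13.
Overall risk P(Y=1) = π·p₁ + (1−π)·p₀ = 0.199×0.68 + 0.801×0.13 = 0.23945.
Under exogeneity, PAF = [P(Y=1) − p₀] / P(Y=1).
PAF = (0.23945 − 0.13) / 0.23945 ≈ 0.4571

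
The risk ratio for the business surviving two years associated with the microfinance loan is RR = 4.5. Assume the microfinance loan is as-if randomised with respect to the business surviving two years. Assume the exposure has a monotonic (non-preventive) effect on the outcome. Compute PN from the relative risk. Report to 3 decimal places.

PN ≈ 0.778

Under exogeneity and monotonicity, PN = (RR − 1) / RR = 1 − 1/RR.
PN = (4.5 − 1) / 4.5 = 3.5 / 4.5 ≈ 0.7778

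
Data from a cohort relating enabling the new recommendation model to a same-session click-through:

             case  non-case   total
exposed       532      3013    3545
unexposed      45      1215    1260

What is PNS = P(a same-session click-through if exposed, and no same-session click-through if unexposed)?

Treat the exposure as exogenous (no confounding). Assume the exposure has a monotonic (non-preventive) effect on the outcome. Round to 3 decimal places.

PNS ≈ 0.114

p₁ = P(outcome | exposed) = 532/3545 = 0.15007
p₀ = P(outcome | unexposed) = 45/1260 = 0.035714
Under exogeneity and monotonicity, PNS = p₁ − p₀.
PNS = 0.15007 − 0.035714 = 0.11436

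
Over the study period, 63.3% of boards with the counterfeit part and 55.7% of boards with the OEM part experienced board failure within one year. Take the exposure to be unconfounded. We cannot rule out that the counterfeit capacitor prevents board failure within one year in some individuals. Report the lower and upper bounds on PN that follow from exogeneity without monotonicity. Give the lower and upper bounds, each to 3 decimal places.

p₁ = 0.633, p₀ = 0.557.
Under exogeneity alone the bounds on PN are max{0,(p₁−p₀)/p₁} ≤ PN ≤ min{1,(1−p₀)/p₁}.
  lower = (p₁ − p₀)/p₁ = 0.076 / 0.633 ≈ 0.1201
  upper = min{1, (1 − p₀)/p₁} = 0.443 / 0.633 ≈ 0.6998

0.120 ≤ PN ≤ 0.700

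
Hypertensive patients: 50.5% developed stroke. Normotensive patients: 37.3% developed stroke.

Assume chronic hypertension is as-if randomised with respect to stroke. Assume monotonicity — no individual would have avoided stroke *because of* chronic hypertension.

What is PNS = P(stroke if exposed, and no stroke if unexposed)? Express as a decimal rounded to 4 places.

p₁ = 0.505, p₀ = 0.373.
Under exogeneity and monotonicity, PNS = p₁ − p₀.
PNS = 0.505 − 0.373 = 0.132

PNS ≈ 0.1320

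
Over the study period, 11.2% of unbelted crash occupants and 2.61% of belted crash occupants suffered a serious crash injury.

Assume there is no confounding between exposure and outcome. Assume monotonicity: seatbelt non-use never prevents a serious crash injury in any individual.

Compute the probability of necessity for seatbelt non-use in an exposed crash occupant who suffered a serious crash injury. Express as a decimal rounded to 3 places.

p₁ = 0.112, p₀ = 0.0261.
Under exogeneity and monotonicity, PN = (p₁ − p₀) / p₁.
PN = (0.112 − 0.0261) / 0.112 = 0.0859 / 0.112 ≈ 0.7670

PN ≈ 0.767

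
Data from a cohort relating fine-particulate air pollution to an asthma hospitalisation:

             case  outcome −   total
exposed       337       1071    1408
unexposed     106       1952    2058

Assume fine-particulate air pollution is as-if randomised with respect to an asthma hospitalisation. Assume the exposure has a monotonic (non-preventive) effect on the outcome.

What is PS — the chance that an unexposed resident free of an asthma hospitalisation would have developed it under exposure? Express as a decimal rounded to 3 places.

PS ≈ 0.198

p₁ = P(outcome | exposed) = 337/1408 = 0.23935
p₀ = P(outcome | unexposed) = 106/2058 = 0.051506
Under exogeneity and monotonicity, PS = (p₁ − p₀)/(1 − p₀).
PS = (0.23935 − 0.051506) / 0.94849 ≈ 0.1980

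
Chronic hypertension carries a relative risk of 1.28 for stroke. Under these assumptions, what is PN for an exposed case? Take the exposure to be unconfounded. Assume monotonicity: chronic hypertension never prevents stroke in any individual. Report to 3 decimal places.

Under exogeneity and monotonicity, PN = (RR − 1) / RR = 1 − 1/RR.
PN = (1.28 − 1) / 1.28 = 0.28 / 1.28 ≈ 0.2188

PN ≈ 0.219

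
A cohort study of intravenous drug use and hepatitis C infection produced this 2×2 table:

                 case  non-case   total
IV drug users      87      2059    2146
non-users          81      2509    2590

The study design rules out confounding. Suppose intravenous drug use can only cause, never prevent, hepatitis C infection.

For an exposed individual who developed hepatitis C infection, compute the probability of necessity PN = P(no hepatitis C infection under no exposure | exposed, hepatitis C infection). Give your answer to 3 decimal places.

PN ≈ 0.229

p₁ = P(outcome | exposed) = 87/2146 = 0.040541
p₀ = P(outcome | unexposed) = 81/2590 = 0.031274
Under exogeneity and monotonicity, PN = (p₁ − p₀)/p₁.
PN = (0.040541 − 0.031274) / 0.040541 ≈ 0.2286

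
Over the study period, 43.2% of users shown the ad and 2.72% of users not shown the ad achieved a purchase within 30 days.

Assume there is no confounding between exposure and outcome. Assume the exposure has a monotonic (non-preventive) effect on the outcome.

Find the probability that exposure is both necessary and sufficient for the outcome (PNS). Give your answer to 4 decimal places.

p₁ = 0.432, p₀ = 0.0272.
Under exogeneity and monotonicity, PNS = p₁ − p₀.
PNS = 0.432 − 0.0272 = 0.4048

PNS ≈ 0.4048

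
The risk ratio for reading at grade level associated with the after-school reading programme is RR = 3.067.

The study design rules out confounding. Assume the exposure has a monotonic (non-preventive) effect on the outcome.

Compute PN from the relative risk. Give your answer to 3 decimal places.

Under exogeneity and monotonicity, PN = (RR − 1) / RR = 1 − 1/RR.
PN = (3.067 − 1) / 3.067 = 2.067 / 3.067 ≈ 0.6739

PN ≈ 0.674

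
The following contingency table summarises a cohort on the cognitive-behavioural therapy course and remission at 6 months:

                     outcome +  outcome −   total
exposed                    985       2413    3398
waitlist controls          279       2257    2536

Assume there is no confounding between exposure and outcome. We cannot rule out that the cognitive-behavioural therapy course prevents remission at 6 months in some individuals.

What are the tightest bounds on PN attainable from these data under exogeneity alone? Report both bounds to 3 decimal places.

0.620 ≤ PN ≤ 1.000

p₁ = P(outcome | exposed) = 985/3398 = 0.28988
p₀ = P(outcome | unexposed) = 279/2536 = 0.11002
Under exogeneity alone the bounds on PN are max{0,(p₁−p₀)/p₁} ≤ PN ≤ min{1,(1−p₀)/p₁}.
  lower = (p₁ − p₀)/p₁ = 0.17986 / 0.28988 ≈ 0.6205
  upper = min{1, (1 − p₀)/p₁} = 0.88998 / 0.28988 ≈ 3.0702 → capped at 1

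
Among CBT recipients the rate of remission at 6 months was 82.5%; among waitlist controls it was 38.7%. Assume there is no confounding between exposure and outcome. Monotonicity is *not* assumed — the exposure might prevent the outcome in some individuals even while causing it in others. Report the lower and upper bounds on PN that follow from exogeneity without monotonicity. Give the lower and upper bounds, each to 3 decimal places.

p₁ = 0.825, p₀ = 0.387.
Under exogeneity alone the bounds on PN are max{0,(p₁−p₀)/p₁} ≤ PN ≤ min{1,(1−p₀)/p₁}.
  lower = (p₁ − p₀)/p₁ = 0.438 / 0.825 ≈ 0.5309
  upper = min{1, (1 − p₀)/p₁} = 0.613 / 0.825 ≈ 0.7430

0.531 ≤ PN ≤ 0.743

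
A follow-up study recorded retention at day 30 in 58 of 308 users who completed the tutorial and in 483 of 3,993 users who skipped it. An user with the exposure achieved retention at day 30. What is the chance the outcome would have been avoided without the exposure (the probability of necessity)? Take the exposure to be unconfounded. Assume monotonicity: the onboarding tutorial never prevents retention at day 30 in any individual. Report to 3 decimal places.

PN ≈ 0.358

p₁ = P(outcome | exposed) = 58/308 = 0.18831
p₀ = P(outcome | unexposed) = 483/3993 = 0.12096
Under exogeneity and monotonicity, PN = (p₁ − p₀) / p₁.
PN = (0.18831 − 0.12096) / 0.18831 = 0.06735 / 0.18831 ≈ 0.3577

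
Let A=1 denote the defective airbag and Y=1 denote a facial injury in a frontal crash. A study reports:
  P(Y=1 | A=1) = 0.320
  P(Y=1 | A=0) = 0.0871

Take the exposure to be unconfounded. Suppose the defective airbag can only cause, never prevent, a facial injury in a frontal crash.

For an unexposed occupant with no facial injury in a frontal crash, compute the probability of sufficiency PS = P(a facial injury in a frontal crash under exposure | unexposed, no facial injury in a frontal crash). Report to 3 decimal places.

Let p₁ = 0.32, p₀ = 0.0871.
Under exogeneity and monotonicity, PS = (p₁ − p₀) / (1 − p₀).
PS = (0.32 − 0.0871) / (1 − 0.0871) = 0.2329 / 0.9129 ≈ 0.2551

PS ≈ 0.255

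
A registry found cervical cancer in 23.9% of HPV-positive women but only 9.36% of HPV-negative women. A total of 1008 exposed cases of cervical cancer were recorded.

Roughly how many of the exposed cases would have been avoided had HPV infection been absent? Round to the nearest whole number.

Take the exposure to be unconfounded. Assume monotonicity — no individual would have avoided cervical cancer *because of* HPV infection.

about 613 cases

p₁ = 0.239, p₀ = 0.0936.
PN = (p₁ − p₀)/p₁ = (0.239 − 0.0936) / 0.239 ≈ 0.60837.
Attributable cases ≈ PN × (exposed cases) = 0.60837 × 1008 ≈ 613.24.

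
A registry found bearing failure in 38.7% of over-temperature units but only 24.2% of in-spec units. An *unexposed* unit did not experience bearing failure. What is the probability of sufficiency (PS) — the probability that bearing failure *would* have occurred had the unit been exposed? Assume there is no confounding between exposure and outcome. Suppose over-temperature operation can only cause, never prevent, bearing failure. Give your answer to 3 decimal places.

p₁ = 0.387, p₀ = 0.242.
Under exogeneity and monotonicity, PS = (p₁ − p₀) / (1 − p₀).
PS = (0.387 − 0.242) / (1 − 0.242) = 0.145 / 0.758 ≈ 0.1913

PS ≈ 0.191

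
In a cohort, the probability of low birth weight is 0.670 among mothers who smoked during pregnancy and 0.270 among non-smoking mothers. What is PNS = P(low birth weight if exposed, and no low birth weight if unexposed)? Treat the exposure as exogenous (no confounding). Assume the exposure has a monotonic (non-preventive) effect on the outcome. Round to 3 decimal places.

PNS ≈ 0.400

Let p₁ = 0.67, p₀ = 0.27.
Under exogeneity and monotonicity, PNS = p₁ − p₀.
PNS = 0.67 − 0.27 = 0.4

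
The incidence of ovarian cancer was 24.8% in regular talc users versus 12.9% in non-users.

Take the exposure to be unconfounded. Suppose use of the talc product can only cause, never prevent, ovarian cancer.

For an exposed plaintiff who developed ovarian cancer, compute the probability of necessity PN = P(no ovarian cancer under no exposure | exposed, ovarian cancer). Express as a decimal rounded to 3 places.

PN ≈ 0.480

p₁ = 0.248, p₀ = 0.129.
Under exogeneity and monotonicity, PN = (p₁ − p₀) / p₁.
PN = (0.248 − 0.129) / 0.248 = 0.119 / 0.248 ≈ 0.4798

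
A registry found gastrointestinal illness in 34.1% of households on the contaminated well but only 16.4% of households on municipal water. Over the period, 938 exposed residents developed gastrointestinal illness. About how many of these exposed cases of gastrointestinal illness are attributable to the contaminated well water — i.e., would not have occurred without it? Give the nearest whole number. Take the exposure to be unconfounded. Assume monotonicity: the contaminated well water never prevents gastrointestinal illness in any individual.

p₁ = 0.341, p₀ = 0.164.
PN = (p₁ − p₀)/p₁ = (0.341 − 0.164) / 0.341 ≈ 0.51906.
Attributable cases ≈ PN × (exposed cases) = 0.51906 × 938 ≈ 486.88.

about 487 cases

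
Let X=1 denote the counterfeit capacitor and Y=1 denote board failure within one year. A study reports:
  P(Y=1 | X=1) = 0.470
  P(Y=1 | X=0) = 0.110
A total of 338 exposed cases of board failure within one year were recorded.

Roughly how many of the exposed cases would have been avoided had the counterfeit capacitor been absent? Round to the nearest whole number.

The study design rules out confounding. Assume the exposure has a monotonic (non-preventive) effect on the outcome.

Let p₁ = 0.47, p₀ = 0.11.
PN = (p₁ − p₀)/p₁ = (0.47 − 0.11) / 0.47 ≈ 0.76596.
Attributable cases ≈ PN × (exposed cases) = 0.76596 × 338 ≈ 258.89.

about 259 cases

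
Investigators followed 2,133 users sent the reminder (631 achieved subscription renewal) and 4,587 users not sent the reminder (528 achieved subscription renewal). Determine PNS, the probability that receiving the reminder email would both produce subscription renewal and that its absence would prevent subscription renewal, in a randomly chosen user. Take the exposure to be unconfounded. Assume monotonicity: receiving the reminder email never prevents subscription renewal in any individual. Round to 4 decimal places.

p₁ = P(outcome | exposed) = 631/2133 = 0.29583
p₀ = P(outcome | unexposed) = 528/4587 = 0.11511
Under exogeneity and monotonicity, PNS = p₁ − p₀.
PNS = 0.29583 − 0.11511 = 0.18072

PNS ≈ 0.1807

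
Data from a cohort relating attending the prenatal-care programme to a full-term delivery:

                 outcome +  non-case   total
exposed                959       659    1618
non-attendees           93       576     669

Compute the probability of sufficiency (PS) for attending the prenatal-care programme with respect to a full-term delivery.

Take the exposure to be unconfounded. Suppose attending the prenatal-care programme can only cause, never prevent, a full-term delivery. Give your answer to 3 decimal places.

PS ≈ 0.527

p₁ = P(outcome | exposed) = 959/1618 = 0.59271
p₀ = P(outcome | unexposed) = 93/669 = 0.13901
Under exogeneity and monotonicity, PS = (p₁ − p₀) / (1 − p₀).
PS = (0.59271 − 0.13901) / (1 − 0.13901) = 0.45369 / 0.86099 ≈ 0.5269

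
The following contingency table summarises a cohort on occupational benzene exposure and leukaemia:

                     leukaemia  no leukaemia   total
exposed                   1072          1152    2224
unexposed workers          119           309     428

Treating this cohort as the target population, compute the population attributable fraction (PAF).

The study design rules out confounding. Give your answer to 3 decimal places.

p₁ = P(outcome | exposed) = 1072/2224 = 0.48201
p₀ = P(outcome | unexposed) = 119/428 = 0.27804
Exposure prevalence π = 2224/2652 = 0.83861; overall risk P(Y=1) = 0.4491.
Under exogeneity, PAF = [P(Y=1) − p₀]/P(Y=1).
PAF = (0.4491 − 0.27804) / 0.4491 ≈ 0.3809

PAF ≈ 0.381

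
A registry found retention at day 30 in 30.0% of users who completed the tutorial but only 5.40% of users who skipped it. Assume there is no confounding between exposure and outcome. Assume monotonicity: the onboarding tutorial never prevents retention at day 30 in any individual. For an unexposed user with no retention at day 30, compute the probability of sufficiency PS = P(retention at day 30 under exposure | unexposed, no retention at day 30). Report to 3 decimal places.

p₁ = 0.3, p₀ = 0.054.
Under exogeneity and monotonicity, PS = (p₁ − p₀) / (1 − p₀).
PS = (0.3 − 0.054) / (1 − 0.054) = 0.246 / 0.946 ≈ 0.2600

PS ≈ 0.260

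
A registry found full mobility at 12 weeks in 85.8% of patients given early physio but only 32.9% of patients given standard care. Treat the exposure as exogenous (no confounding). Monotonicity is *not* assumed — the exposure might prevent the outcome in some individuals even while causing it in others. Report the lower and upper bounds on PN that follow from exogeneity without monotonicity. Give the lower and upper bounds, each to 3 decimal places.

p₁ = 0.858, p₀ = 0.329.
Under exogeneity alone the bounds on PN are max{0,(p₁−p₀)/p₁} ≤ PN ≤ min{1,(1−p₀)/p₁}.
  lower = (p₁ − p₀)/p₁ = 0.529 / 0.858 ≈ 0.6166
  upper = min{1, (1 − p₀)/p₁} = 0.671 / 0.858 ≈ 0.7821

0.617 ≤ PN ≤ 0.782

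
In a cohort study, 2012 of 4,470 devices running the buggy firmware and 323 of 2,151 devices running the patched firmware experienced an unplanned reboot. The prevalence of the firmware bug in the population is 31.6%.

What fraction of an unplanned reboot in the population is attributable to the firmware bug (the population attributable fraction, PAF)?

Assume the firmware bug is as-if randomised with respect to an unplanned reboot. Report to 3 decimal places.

PAF ≈ 0.387

p₁ = P(outcome | exposed) = 2012/4470 = 0.45011
p₀ = P(outcome | unexposed) = 323/2151 = 0.15016
Overall risk P(Y=1) = π·p₁ + (1−π)·p₀ = 0.316×0.45011 + 0.684×0.15016 = 0.24495.
Under exogeneity, PAF = [P(Y=1) − p₀] / P(Y=1).
PAF = (0.24495 − 0.15016) / 0.24495 ≈ 0.3870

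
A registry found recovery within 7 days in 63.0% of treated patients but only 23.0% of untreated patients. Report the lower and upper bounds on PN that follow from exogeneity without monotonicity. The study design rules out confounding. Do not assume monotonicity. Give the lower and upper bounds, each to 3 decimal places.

p₁ = 0.63, p₀ = 0.23.
Under exogeneity alone the bounds on PN are max{0,(p₁−p₀)/p₁} ≤ PN ≤ min{1,(1−p₀)/p₁}.
  lower = (p₁ − p₀)/p₁ = 0.4 / 0.63 ≈ 0.6349
  upper = min{1, (1 − p₀)/p₁} = 0.77 / 0.63 ≈ 1.2222 → capped at 1

0.635 ≤ PN ≤ 1.000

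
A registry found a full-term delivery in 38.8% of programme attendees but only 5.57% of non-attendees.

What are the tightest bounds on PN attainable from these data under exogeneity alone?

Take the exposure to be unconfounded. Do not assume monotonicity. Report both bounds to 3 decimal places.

0.856 ≤ PN ≤ 1.000

p₁ = 0.388, p₀ = 0.0557.
Under exogeneity alone the bounds on PN are max{0,(p₁−p₀)/p₁} ≤ PN ≤ min{1,(1−p₀)/p₁}.
  lower = (p₁ − p₀)/p₁ = 0.3323 / 0.388 ≈ 0.8564
  upper = min{1, (1 − p₀)/p₁} = 0.9443 / 0.388 ≈ 2.4338 → capped at 1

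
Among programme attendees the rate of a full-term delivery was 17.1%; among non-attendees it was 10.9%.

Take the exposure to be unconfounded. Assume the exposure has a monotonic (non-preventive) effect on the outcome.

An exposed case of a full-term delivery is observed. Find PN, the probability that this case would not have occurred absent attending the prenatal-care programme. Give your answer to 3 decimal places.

p₁ = 0.171, p₀ = 0.109.
Under exogeneity and monotonicity, PN = (p₁ − p₀) / p₁.
PN = (0.171 − 0.109) / 0.171 = 0.062 / 0.171 ≈ 0.3626

PN ≈ 0.363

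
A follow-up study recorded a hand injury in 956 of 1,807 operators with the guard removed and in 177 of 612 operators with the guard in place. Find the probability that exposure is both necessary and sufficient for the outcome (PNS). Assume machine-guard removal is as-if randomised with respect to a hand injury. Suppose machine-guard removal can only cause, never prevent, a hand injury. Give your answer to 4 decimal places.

PNS ≈ 0.2398

p₁ = P(outcome | exposed) = 956/1807 = 0.52905
p₀ = P(outcome | unexposed) = 177/612 = 0.28922
Under exogeneity and monotonicity, PNS = p₁ − p₀.
PNS = 0.52905 − 0.28922 = 0.23984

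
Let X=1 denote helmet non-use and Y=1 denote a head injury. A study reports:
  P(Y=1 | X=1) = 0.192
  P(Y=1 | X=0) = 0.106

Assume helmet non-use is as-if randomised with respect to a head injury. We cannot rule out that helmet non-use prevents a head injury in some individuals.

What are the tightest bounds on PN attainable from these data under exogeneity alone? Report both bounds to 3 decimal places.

0.448 ≤ PN ≤ 1.000

Let p₁ = 0.192, p₀ = 0.106.
Under exogeneity alone the bounds on PN are max{0,(p₁−p₀)/p₁} ≤ PN ≤ min{1,(1−p₀)/p₁}.
  lower = (p₁ − p₀)/p₁ = 0.086 / 0.192 ≈ 0.4479
  upper = min{1, (1 − p₀)/p₁} = 0.894 / 0.192 ≈ 4.6562 → capped at 1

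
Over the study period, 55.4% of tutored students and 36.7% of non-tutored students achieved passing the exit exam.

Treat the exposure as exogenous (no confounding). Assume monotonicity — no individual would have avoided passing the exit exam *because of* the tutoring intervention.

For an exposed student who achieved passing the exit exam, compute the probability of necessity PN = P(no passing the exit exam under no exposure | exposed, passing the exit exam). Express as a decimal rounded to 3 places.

PN ≈ 0.338

p₁ = 0.554, p₀ = 0.367.
Under exogeneity and monotonicity, PN = (p₁ − p₀) / p₁.
PN = (0.554 − 0.367) / 0.554 = 0.187 / 0.554 ≈ 0.3375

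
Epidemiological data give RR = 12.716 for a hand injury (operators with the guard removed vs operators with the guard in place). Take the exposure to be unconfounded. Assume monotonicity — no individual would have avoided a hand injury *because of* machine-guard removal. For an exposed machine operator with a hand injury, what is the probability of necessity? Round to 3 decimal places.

PN ≈ 0.921

Under exogeneity and monotonicity, PN = (RR − 1) / RR = 1 − 1/RR.
PN = (12.716 − 1) / 12.716 = 11.72 / 12.716 ≈ 0.9214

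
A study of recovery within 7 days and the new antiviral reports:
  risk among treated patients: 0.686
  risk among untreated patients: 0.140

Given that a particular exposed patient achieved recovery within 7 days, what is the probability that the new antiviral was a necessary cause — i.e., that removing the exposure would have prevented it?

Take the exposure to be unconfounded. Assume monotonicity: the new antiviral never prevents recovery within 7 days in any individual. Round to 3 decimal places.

Let p₁ = 0.686, p₀ = 0.14.
Under exogeneity and monotonicity, PN = (p₁ − p₀) / p₁.
PN = (0.686 − 0.14) / 0.686 = 0.546 / 0.686 ≈ 0.7959

PN ≈ 0.796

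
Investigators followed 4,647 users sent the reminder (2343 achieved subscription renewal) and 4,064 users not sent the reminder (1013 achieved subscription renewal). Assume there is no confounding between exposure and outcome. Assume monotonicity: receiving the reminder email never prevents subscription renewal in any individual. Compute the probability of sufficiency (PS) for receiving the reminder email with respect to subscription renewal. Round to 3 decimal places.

PS ≈ 0.340

p₁ = P(outcome | exposed) = 2343/4647 = 0.5042
p₀ = P(outcome | unexposed) = 1013/4064 = 0.24926
Under exogeneity and monotonicity, PS = (p₁ − p₀) / (1 − p₀).
PS = (0.5042 − 0.24926) / (1 − 0.24926) = 0.25493 / 0.75074 ≈ 0.3396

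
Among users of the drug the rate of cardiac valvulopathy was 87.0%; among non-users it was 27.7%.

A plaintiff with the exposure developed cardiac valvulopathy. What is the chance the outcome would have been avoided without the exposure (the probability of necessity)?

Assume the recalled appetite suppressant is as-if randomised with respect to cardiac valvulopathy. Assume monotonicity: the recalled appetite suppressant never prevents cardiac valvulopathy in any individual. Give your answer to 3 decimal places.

PN ≈ 0.682

p₁ = 0.87, p₀ = 0.277.
Under exogeneity and monotonicity, PN = (p₁ − p₀) / p₁.
PN = (0.87 − 0.277) / 0.87 = 0.593 / 0.87 ≈ 0.6816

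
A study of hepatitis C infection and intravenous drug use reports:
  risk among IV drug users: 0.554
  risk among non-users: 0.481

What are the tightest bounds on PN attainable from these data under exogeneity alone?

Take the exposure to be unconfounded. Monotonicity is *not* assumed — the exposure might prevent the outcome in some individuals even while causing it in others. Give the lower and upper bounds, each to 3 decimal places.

Let p₁ = 0.554, p₀ = 0.481.
Under exogeneity alone the bounds on PN are max{0,(p₁−p₀)/p₁} ≤ PN ≤ min{1,(1−p₀)/p₁}.
  lower = (p₁ − p₀)/p₁ = 0.073 / 0.554 ≈ 0.1318
  upper = min{1, (1 − p₀)/p₁} = 0.519 / 0.554 ≈ 0.9368

0.132 ≤ PN ≤ 0.937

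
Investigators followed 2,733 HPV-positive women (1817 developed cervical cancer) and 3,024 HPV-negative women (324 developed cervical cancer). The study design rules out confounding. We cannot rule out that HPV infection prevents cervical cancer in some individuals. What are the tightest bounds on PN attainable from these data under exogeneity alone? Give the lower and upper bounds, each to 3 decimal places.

p₁ = P(outcome | exposed) = 1817/2733 = 0.66484
p₀ = P(outcome | unexposed) = 324/3024 = 0.10714
Under exogeneity alone the bounds on PN are max{0,(p₁−p₀)/p₁} ≤ PN ≤ min{1,(1−p₀)/p₁}.
  lower = (p₁ − p₀)/p₁ = 0.55769 / 0.66484 ≈ 0.8388
  upper = min{1, (1 − p₀)/p₁} = 0.89286 / 0.66484 ≈ 1.3430 → capped at 1

0.839 ≤ PN ≤ 1.000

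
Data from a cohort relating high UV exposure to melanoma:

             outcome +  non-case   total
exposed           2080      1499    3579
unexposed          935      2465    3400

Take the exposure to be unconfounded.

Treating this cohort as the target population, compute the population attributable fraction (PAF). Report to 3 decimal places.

PAF ≈ 0.363

p₁ = P(outcome | exposed) = 2080/3579 = 0.58117
p₀ = P(outcome | unexposed) = 935/3400 = 0.275
Exposure prevalence π = 3579/6979 = 0.51282; overall risk P(Y=1) = 0.43201.
Under exogeneity, PAF = [P(Y=1) − p₀]/P(Y=1).
PAF = (0.43201 − 0.275) / 0.43201 ≈ 0.3634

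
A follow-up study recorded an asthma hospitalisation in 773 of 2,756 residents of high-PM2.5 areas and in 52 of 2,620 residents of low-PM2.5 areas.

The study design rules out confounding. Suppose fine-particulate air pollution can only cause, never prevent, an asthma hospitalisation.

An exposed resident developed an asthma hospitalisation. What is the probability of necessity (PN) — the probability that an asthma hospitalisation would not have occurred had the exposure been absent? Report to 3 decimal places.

p₁ = P(outcome | exposed) = 773/2756 = 0.28048
p₀ = P(outcome | unexposed) = 52/2620 = 0.019847
Under exogeneity and monotonicity, PN = (p₁ − p₀) / p₁.
PN = (0.28048 − 0.019847) / 0.28048 = 0.26063 / 0.28048 ≈ 0.9292

PN ≈ 0.929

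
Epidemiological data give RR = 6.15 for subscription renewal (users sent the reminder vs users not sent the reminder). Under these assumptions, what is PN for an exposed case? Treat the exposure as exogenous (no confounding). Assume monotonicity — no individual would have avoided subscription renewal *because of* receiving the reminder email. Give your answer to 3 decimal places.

Under exogeneity and monotonicity, PN = (RR − 1) / RR = 1 − 1/RR.
PN = (6.15 − 1) / 6.15 = 5.15 / 6.15 ≈ 0.8374

PN ≈ 0.837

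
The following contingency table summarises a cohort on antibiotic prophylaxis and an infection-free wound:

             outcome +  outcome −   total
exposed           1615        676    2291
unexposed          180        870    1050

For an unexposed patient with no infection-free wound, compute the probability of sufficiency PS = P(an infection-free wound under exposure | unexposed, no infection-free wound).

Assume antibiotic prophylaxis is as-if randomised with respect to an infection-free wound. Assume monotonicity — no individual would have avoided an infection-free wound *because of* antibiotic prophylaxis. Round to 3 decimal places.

p₁ = P(outcome | exposed) = 1615/2291 = 0.70493
p₀ = P(outcome | unexposed) = 180/1050 = 0.17143
Under exogeneity and monotonicity, PS = (p₁ − p₀) / (1 − p₀).
PS = (0.70493 − 0.17143) / (1 − 0.17143) = 0.5335 / 0.82857 ≈ 0.6439

PS ≈ 0.644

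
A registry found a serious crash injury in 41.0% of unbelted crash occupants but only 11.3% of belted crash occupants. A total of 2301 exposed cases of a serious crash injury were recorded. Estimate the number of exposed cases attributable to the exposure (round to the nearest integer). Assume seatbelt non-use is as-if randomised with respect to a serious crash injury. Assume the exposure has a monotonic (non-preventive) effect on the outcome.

p₁ = 0.41, p₀ = 0.113.
PN = (p₁ − p₀)/p₁ = (0.41 − 0.113) / 0.41 ≈ 0.72439.
Attributable cases ≈ PN × (exposed cases) = 0.72439 × 2301 ≈ 1666.82.

about 1667 cases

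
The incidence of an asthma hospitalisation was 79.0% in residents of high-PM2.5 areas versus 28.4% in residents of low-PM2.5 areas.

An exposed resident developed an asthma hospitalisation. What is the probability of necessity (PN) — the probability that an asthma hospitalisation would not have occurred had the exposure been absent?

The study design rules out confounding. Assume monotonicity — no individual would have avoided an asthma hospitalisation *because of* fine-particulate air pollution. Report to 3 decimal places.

PN ≈ 0.641

p₁ = 0.79, p₀ = 0.284.
Under exogeneity and monotonicity, PN = (p₁ − p₀) / p₁.
PN = (0.79 − 0.284) / 0.79 = 0.506 / 0.79 ≈ 0.6405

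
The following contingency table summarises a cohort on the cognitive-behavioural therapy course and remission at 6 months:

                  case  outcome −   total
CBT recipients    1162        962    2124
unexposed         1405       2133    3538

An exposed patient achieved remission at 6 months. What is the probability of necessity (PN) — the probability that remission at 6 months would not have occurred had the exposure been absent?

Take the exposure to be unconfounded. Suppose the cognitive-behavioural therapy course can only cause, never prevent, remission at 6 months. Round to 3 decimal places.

p₁ = P(outcome | exposed) = 1162/2124 = 0.54708
p₀ = P(outcome | unexposed) = 1405/3538 = 0.39712
Under exogeneity and monotonicity, PN = (p₁ − p₀)/p₁.
PN = (0.54708 − 0.39712) / 0.54708 ≈ 0.2741

PN ≈ 0.274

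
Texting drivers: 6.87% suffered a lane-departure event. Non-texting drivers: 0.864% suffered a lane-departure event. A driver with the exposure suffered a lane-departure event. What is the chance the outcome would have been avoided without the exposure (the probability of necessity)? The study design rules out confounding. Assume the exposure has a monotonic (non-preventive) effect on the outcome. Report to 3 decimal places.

p₁ = 0.0687, p₀ = 0.00864.
Under exogeneity and monotonicity, PN = (p₁ − p₀) / p₁.
PN = (0.0687 − 0.00864) / 0.0687 = 0.06006 / 0.0687 ≈ 0.8742

PN ≈ 0.874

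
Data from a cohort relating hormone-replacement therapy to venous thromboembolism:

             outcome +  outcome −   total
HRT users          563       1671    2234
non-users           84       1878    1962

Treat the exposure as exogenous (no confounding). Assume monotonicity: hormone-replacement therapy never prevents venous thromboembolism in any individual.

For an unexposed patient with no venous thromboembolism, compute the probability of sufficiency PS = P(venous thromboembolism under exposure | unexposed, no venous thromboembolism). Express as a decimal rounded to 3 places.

p₁ = P(outcome | exposed) = 563/2234 = 0.25201
p₀ = P(outcome | unexposed) = 84/1962 = 0.042813
Under exogeneity and monotonicity, PS = (p₁ − p₀) / (1 − p₀).
PS = (0.25201 − 0.042813) / (1 − 0.042813) = 0.2092 / 0.95719 ≈ 0.2186

PS ≈ 0.219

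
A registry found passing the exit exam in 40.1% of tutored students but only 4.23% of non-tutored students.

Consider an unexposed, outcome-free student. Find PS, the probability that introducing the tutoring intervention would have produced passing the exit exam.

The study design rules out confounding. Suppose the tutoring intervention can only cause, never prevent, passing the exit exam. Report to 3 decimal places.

p₁ = 0.401, p₀ = 0.0423.
Under exogeneity and monotonicity, PS = (p₁ − p₀) / (1 − p₀).
PS = (0.401 − 0.0423) / (1 − 0.0423) = 0.3587 / 0.9577 ≈ 0.3745

PS ≈ 0.375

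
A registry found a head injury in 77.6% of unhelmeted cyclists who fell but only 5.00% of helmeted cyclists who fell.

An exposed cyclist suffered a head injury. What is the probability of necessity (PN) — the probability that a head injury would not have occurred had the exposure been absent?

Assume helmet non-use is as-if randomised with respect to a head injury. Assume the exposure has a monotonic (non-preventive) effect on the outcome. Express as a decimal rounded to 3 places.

PN ≈ 0.936

p₁ = 0.776, p₀ = 0.05.
Under exogeneity and monotonicity, PN = (p₁ − p₀) / p₁.
PN = (0.776 − 0.05) / 0.776 = 0.726 / 0.776 ≈ 0.9356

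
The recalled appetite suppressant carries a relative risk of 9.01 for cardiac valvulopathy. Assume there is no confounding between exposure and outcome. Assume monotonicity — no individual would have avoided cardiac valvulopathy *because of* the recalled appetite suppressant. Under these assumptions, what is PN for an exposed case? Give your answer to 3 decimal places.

PN ≈ 0.889

Under exogeneity and monotonicity, PN = (RR − 1) / RR = 1 − 1/RR.
PN = (9.01 − 1) / 9.01 = 8.01 / 9.01 ≈ 0.8890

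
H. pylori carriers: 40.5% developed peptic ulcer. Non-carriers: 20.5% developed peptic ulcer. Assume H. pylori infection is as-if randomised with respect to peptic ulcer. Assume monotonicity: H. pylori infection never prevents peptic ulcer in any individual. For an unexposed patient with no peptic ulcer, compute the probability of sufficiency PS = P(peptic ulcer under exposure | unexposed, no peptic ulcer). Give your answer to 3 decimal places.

p₁ = 0.405, p₀ = 0.205.
Under exogeneity and monotonicity, PS = (p₁ − p₀) / (1 − p₀).
PS = (0.405 − 0.205) / (1 − 0.205) = 0.2 / 0.795 ≈ 0.2516

PS ≈ 0.252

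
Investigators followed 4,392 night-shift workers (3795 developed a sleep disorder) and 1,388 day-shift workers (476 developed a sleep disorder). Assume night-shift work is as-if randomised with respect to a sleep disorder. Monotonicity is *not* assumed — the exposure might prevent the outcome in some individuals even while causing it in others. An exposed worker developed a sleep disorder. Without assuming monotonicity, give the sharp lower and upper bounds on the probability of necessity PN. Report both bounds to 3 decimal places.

p₁ = P(outcome | exposed) = 3795/4392 = 0.86407
p₀ = P(outcome | unexposed) = 476/1388 = 0.34294
Under exogeneity alone the bounds on PN are max{0,(p₁−p₀)/p₁} ≤ PN ≤ min{1,(1−p₀)/p₁}.
  lower = (p₁ − p₀)/p₁ = 0.52113 / 0.86407 ≈ 0.6031
  upper = min{1, (1 − p₀)/p₁} = 0.65706 / 0.86407 ≈ 0.7604

0.603 ≤ PN ≤ 0.760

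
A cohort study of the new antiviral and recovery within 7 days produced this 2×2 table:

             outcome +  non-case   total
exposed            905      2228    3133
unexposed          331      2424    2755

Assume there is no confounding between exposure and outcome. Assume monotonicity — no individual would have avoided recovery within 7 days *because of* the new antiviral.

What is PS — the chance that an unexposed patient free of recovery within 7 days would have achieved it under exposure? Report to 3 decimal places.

p₁ = P(outcome | exposed) = 905/3133 = 0.28886
p₀ = P(outcome | unexposed) = 331/2755 = 0.12015
Under exogeneity and monotonicity, PS = (p₁ − p₀) / (1 − p₀).
PS = (0.28886 − 0.12015) / (1 − 0.12015) = 0.16872 / 0.87985 ≈ 0.1918

PS ≈ 0.192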